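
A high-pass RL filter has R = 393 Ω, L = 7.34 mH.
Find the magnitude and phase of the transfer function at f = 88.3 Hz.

Step 1 — Angular frequency: ω = 2π·88.3 = 554.8 rad/s.
Step 2 — Transfer function: H(jω) = jωL/(R + jωL).
Step 3 — Numerator jωL = j·4.072; denominator R + jωL = 393 + j4.072.
Step 4 — H = 0.0001074 + j0.01036.
Step 5 — Magnitude: |H| = 0.01036 (-39.7 dB); phase: φ = 89.4°.

|H| = 0.01036 (-39.7 dB), φ = 89.4°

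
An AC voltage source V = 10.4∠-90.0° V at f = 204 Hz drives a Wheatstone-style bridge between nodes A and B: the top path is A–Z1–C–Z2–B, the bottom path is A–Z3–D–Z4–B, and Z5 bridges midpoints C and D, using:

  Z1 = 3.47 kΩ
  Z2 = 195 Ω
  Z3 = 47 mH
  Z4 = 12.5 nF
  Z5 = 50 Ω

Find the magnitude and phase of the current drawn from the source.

Step 1 — Angular frequency: ω = 2π·f = 2π·204 = 1282 rad/s.
Step 2 — Component impedances:
  Z1: Z = R = 3470 Ω
  Z2: Z = R = 195 Ω
  Z3: Z = jωL = j·1282·0.047 = 0 + j60.24 Ω
  Z4: Z = 1/(jωC) = -j/(ω·C) = 0 - j6.241e+04 Ω
  Z5: Z = R = 50 Ω
Step 3 — Bridge requires nodal analysis (the Z5 bridge couples midpoints C and D, so the two paths cannot be reduced to a simple series/parallel combination). Setting node B to ground and injecting 1 A at node A, the 3-node admittance system at A, C, D solves to V_A = Z_AB = 245.3 + j57.57 Ω = 251.9∠13.2° Ω.
Step 4 — Source phasor: V = 10.4∠-90.0° V = 0 - j10.4 V.
Step 5 — Ohm's law: I = V / Z_total = (0 - j10.4) / (245.3 + j57.57) = -0.009432 - j0.04019 A.
Step 6 — Convert to polar: |I| = 0.04128 A, ∠I = -103.2°.

I = 0.04128∠-103.2° A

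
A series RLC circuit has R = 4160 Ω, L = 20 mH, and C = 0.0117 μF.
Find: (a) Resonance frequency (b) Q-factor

Step 1 — Resonance condition Im(Z)=0 gives ω₀ = 1/√(LC).
Step 2 — ω₀ = 1/√(0.02·1.17e-08) = 6.537e+04 rad/s.
Step 3 — f₀ = ω₀/(2π) = 1.04e+04 Hz.
Step 4 — Series Q: Q = ω₀L/R = 6.537e+04·0.02/4160 = 0.3143.

(a) f₀ = 1.04e+04 Hz  (b) Q = 0.3143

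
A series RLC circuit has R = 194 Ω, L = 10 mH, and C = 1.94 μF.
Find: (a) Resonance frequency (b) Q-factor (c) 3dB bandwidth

Step 1 — Resonance: ω₀ = 1/√(LC) = 1/√(0.01·1.94e-06) = 7180 rad/s.
Step 2 — f₀ = ω₀/(2π) = 1143 Hz.
Step 3 — Series Q: Q = ω₀L/R = 7180·0.01/194 = 0.3701.
Step 4 — Bandwidth: Δω = ω₀/Q = 1.94e+04 rad/s; BW = Δω/(2π) = 3088 Hz.

(a) f₀ = 1143 Hz  (b) Q = 0.3701  (c) BW = 3088 Hz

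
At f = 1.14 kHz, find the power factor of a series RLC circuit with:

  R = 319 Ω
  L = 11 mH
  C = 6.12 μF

Step 1 — Angular frequency: ω = 2π·f = 2π·1140 = 7163 rad/s.
Step 2 — Component impedances:
  R: Z = R = 319 Ω
  L: Z = jωL = j·7163·0.011 = 0 + j78.79 Ω
  C: Z = 1/(jωC) = -j/(ω·C) = 0 - j22.81 Ω
Step 3 — Series combination: Z_total = R + L + C = 319 + j55.98 Ω = 323.9∠10.0° Ω.
Step 4 — Power factor: PF = cos(φ) = Re(Z)/|Z| = 319/323.9 = 0.9849.
Step 5 — Type: Im(Z) = 55.98 ⇒ lagging (phase φ = 10.0°).

PF = 0.9849 (lagging, φ = 10.0°)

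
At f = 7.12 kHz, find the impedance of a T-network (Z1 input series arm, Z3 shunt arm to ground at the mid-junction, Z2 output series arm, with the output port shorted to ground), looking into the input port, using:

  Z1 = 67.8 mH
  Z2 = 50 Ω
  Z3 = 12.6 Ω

Step 1 — Angular frequency: ω = 2π·f = 2π·7120 = 4.474e+04 rad/s.
Step 2 — Component impedances:
  Z1: Z = jωL = j·4.474e+04·0.0678 = 0 + j3033 Ω
  Z2: Z = R = 50 Ω
  Z3: Z = R = 12.6 Ω
Step 3 — With the output port shorted to ground, the output series arm Z2 runs from the junction to ground; the shunt arm Z3 also runs from the junction to ground. They appear in parallel: Z3 || Z2 = 10.06 Ω.
Step 4 — Series with input arm Z1: Z_in = Z1 + (Z3 || Z2) = 10.06 + j3033 Ω = 3033∠89.8° Ω.

Z = 10.06 + j3033 Ω = 3033∠89.8° Ω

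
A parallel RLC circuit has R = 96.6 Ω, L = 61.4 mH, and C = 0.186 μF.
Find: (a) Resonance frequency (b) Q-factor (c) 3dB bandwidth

Step 1 — Resonance: ω₀ = 1/√(LC) = 1/√(0.0614·1.86e-07) = 9357 rad/s.
Step 2 — f₀ = ω₀/(2π) = 1489 Hz.
Step 3 — Parallel Q: Q = R/(ω₀L) = 96.6/(9357·0.0614) = 0.1681.
Step 4 — Bandwidth: Δω = ω₀/Q = 5.566e+04 rad/s; BW = Δω/(2π) = 8858 Hz.

(a) f₀ = 1489 Hz  (b) Q = 0.1681  (c) BW = 8858 Hz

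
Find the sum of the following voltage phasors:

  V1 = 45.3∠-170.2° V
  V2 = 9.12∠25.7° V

Step 1 — Convert each phasor to rectangular form:
  V1 = 45.3·(cos(-170.2°) + j·sin(-170.2°)) = -44.64 - j7.71 V
  V2 = 9.12·(cos(25.7°) + j·sin(25.7°)) = 8.218 + j3.955 V
Step 2 — Sum components: V_total = -36.42 - j3.756 V.
Step 3 — Convert to polar: |V_total| = 36.61 V, ∠V_total = -174.1°.

V_total = 36.61∠-174.1° V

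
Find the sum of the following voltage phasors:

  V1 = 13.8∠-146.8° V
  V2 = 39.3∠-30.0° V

Step 1 — Convert each phasor to rectangular form:
  V1 = 13.8·(cos(-146.8°) + j·sin(-146.8°)) = -11.55 - j7.556 V
  V2 = 39.3·(cos(-30.0°) + j·sin(-30.0°)) = 34.03 - j19.65 V
Step 2 — Sum components: V_total = 22.49 - j27.21 V.
Step 3 — Convert to polar: |V_total| = 35.3 V, ∠V_total = -50.4°.

V_total = 35.3∠-50.4° V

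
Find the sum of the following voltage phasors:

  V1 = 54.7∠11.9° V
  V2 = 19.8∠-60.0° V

Step 1 — Convert each phasor to rectangular form:
  V1 = 54.7·(cos(11.9°) + j·sin(11.9°)) = 53.52 + j11.28 V
  V2 = 19.8·(cos(-60.0°) + j·sin(-60.0°)) = 9.9 - j17.15 V
Step 2 — Sum components: V_total = 63.42 - j5.868 V.
Step 3 — Convert to polar: |V_total| = 63.7 V, ∠V_total = -5.3°.

V_total = 63.7∠-5.3° V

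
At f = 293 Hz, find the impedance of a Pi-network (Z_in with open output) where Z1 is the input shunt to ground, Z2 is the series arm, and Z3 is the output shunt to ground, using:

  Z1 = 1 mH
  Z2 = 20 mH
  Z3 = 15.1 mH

Step 1 — Angular frequency: ω = 2π·f = 2π·293 = 1841 rad/s.
Step 2 — Component impedances:
  Z1: Z = jωL = j·1841·0.001 = 0 + j1.841 Ω
  Z2: Z = jωL = j·1841·0.02 = 0 + j36.82 Ω
  Z3: Z = jωL = j·1841·0.0151 = 0 + j27.8 Ω
Step 3 — With open output, the series arm Z2 and the output shunt Z3 appear in series to ground: Z2 + Z3 = 0 + j64.62 Ω.
Step 4 — Parallel with input shunt Z1: Z_in = Z1 || (Z2 + Z3) = 0 + j1.79 Ω = 1.79∠90.0° Ω.

Z = 0 + j1.79 Ω = 1.79∠90.0° Ω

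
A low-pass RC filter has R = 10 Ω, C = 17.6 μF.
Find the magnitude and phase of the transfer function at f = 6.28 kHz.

Step 1 — Angular frequency: ω = 2π·6280 = 3.946e+04 rad/s.
Step 2 — Transfer function: H(jω) = 1/(1 + jωRC).
Step 3 — Denominator: 1 + jωRC = 1 + j·3.946e+04·10·1.76e-05 = 1 + j6.945.
Step 4 — H = 0.02031 - j0.1411.
Step 5 — Magnitude: |H| = 0.1425 (-16.9 dB); phase: φ = -81.8°.

|H| = 0.1425 (-16.9 dB), φ = -81.8°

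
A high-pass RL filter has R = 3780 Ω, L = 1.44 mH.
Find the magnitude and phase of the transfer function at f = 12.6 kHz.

Step 1 — Angular frequency: ω = 2π·1.26e+04 = 7.917e+04 rad/s.
Step 2 — Transfer function: H(jω) = jωL/(R + jωL).
Step 3 — Numerator jωL = j·114; denominator R + jωL = 3780 + j114.
Step 4 — H = 0.0009088 + j0.03013.
Step 5 — Magnitude: |H| = 0.03015 (-30.4 dB); phase: φ = 88.3°.

|H| = 0.03015 (-30.4 dB), φ = 88.3°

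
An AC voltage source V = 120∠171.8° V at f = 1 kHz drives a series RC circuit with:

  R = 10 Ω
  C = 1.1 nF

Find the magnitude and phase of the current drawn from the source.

Step 1 — Angular frequency: ω = 2π·f = 2π·1000 = 6283 rad/s.
Step 2 — Component impedances:
  R: Z = R = 10 Ω
  C: Z = 1/(jωC) = -j/(ω·C) = 0 - j1.447e+05 Ω
Step 3 — Series combination: Z_total = R + C = 10 - j1.447e+05 Ω = 1.447e+05∠-90.0° Ω.
Step 4 — Source phasor: V = 120∠171.8° V = -118.8 + j17.12 V.
Step 5 — Ohm's law: I = V / Z_total = (-118.8 + j17.12) / (10 - j1.447e+05) = -0.0001184 - j0.0008209 A.
Step 6 — Convert to polar: |I| = 0.0008294 A, ∠I = -98.2°.

I = 0.0008294∠-98.2° A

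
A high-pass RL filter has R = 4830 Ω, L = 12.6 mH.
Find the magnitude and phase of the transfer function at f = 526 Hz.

Step 1 — Angular frequency: ω = 2π·526 = 3305 rad/s.
Step 2 — Transfer function: H(jω) = jωL/(R + jωL).
Step 3 — Numerator jωL = j·41.64; denominator R + jωL = 4830 + j41.64.
Step 4 — H = 7.433e-05 + j0.008621.
Step 5 — Magnitude: |H| = 0.008621 (-41.3 dB); phase: φ = 89.5°.

|H| = 0.008621 (-41.3 dB), φ = 89.5°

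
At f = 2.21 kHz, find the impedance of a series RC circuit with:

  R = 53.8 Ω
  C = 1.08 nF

Step 1 — Angular frequency: ω = 2π·f = 2π·2210 = 1.389e+04 rad/s.
Step 2 — Component impedances:
  R: Z = R = 53.8 Ω
  C: Z = 1/(jωC) = -j/(ω·C) = 0 - j6.668e+04 Ω
Step 3 — Series combination: Z_total = R + C = 53.8 - j6.668e+04 Ω = 6.668e+04∠-90.0° Ω.

Z = 53.8 - j6.668e+04 Ω = 6.668e+04∠-90.0° Ω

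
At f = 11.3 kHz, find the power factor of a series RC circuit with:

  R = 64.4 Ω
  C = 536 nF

Step 1 — Angular frequency: ω = 2π·f = 2π·1.13e+04 = 7.1e+04 rad/s.
Step 2 — Component impedances:
  R: Z = R = 64.4 Ω
  C: Z = 1/(jωC) = -j/(ω·C) = 0 - j26.28 Ω
Step 3 — Series combination: Z_total = R + C = 64.4 - j26.28 Ω = 69.55∠-22.2° Ω.
Step 4 — Power factor: PF = cos(φ) = Re(Z)/|Z| = 64.4/69.555 = 0.9259.
Step 5 — Type: Im(Z) = -26.28 ⇒ leading (phase φ = -22.2°).

PF = 0.9259 (leading, φ = -22.2°)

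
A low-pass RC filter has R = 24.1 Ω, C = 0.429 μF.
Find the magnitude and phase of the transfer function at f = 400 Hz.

Step 1 — Angular frequency: ω = 2π·400 = 2513 rad/s.
Step 2 — Transfer function: H(jω) = 1/(1 + jωRC).
Step 3 — Denominator: 1 + jωRC = 1 + j·2513·24.1·4.29e-07 = 1 + j0.02598.
Step 4 — H = 0.9993 - j0.02597.
Step 5 — Magnitude: |H| = 0.9997 (-0.0 dB); phase: φ = -1.5°.

|H| = 0.9997 (-0.0 dB), φ = -1.5°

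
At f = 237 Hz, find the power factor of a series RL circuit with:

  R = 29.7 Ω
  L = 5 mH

Step 1 — Angular frequency: ω = 2π·f = 2π·237 = 1489 rad/s.
Step 2 — Component impedances:
  R: Z = R = 29.7 Ω
  L: Z = jωL = j·1489·0.005 = 0 + j7.446 Ω
Step 3 — Series combination: Z_total = R + L = 29.7 + j7.446 Ω = 30.62∠14.1° Ω.
Step 4 — Power factor: PF = cos(φ) = Re(Z)/|Z| = 29.7/30.62 = 0.97.
Step 5 — Type: Im(Z) = 7.446 ⇒ lagging (phase φ = 14.1°).

PF = 0.97 (lagging, φ = 14.1°)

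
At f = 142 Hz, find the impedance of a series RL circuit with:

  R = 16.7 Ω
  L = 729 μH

Step 1 — Angular frequency: ω = 2π·f = 2π·142 = 892.2 rad/s.
Step 2 — Component impedances:
  R: Z = R = 16.7 Ω
  L: Z = jωL = j·892.2·0.000729 = 0 + j0.6504 Ω
Step 3 — Series combination: Z_total = R + L = 16.7 + j0.6504 Ω = 16.71∠2.2° Ω.

Z = 16.7 + j0.6504 Ω = 16.71∠2.2° Ω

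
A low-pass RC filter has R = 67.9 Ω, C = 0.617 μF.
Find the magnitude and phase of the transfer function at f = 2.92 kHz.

Step 1 — Angular frequency: ω = 2π·2920 = 1.835e+04 rad/s.
Step 2 — Transfer function: H(jω) = 1/(1 + jωRC).
Step 3 — Denominator: 1 + jωRC = 1 + j·1.835e+04·67.9·6.17e-07 = 1 + j0.7686.
Step 4 — H = 0.6286 - j0.4832.
Step 5 — Magnitude: |H| = 0.7929 (-2.0 dB); phase: φ = -37.5°.

|H| = 0.7929 (-2.0 dB), φ = -37.5°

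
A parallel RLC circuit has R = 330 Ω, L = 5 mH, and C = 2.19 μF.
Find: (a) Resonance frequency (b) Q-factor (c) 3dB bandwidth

Step 1 — Resonance: ω₀ = 1/√(LC) = 1/√(0.005·2.19e-06) = 9556 rad/s.
Step 2 — f₀ = ω₀/(2π) = 1521 Hz.
Step 3 — Parallel Q: Q = R/(ω₀L) = 330/(9556·0.005) = 6.906.
Step 4 — Bandwidth: Δω = ω₀/Q = 1384 rad/s; BW = Δω/(2π) = 220.2 Hz.

(a) f₀ = 1521 Hz  (b) Q = 6.906  (c) BW = 220.2 Hz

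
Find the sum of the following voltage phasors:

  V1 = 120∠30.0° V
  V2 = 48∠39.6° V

Step 1 — Convert each phasor to rectangular form:
  V1 = 120·(cos(30.0°) + j·sin(30.0°)) = 103.9 + j60 V
  V2 = 48·(cos(39.6°) + j·sin(39.6°)) = 36.98 + j30.6 V
Step 2 — Sum components: V_total = 140.9 + j90.6 V.
Step 3 — Convert to polar: |V_total| = 167.5 V, ∠V_total = 32.7°.

V_total = 167.5∠32.7° V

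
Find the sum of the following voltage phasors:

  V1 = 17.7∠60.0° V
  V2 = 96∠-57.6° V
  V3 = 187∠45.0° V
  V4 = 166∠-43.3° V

Step 1 — Convert each phasor to rectangular form:
  V1 = 17.7·(cos(60.0°) + j·sin(60.0°)) = 8.85 + j15.33 V
  V2 = 96·(cos(-57.6°) + j·sin(-57.6°)) = 51.44 - j81.06 V
  V3 = 187·(cos(45.0°) + j·sin(45.0°)) = 132.2 + j132.2 V
  V4 = 166·(cos(-43.3°) + j·sin(-43.3°)) = 120.8 - j113.8 V
Step 2 — Sum components: V_total = 313.3 - j47.34 V.
Step 3 — Convert to polar: |V_total| = 316.9 V, ∠V_total = -8.6°.

V_total = 316.9∠-8.6° V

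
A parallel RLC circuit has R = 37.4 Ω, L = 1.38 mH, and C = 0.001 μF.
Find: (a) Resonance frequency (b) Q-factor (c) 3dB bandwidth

Step 1 — Resonance: ω₀ = 1/√(LC) = 1/√(0.00138·1e-09) = 8.513e+05 rad/s.
Step 2 — f₀ = ω₀/(2π) = 1.355e+05 Hz.
Step 3 — Parallel Q: Q = R/(ω₀L) = 37.4/(8.513e+05·0.00138) = 0.03184.
Step 4 — Bandwidth: Δω = ω₀/Q = 2.674e+07 rad/s; BW = Δω/(2π) = 4.255e+06 Hz.

(a) f₀ = 1.355e+05 Hz  (b) Q = 0.03184  (c) BW = 4.255e+06 Hz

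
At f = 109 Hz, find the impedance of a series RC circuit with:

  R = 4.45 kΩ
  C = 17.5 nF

Step 1 — Angular frequency: ω = 2π·f = 2π·109 = 684.9 rad/s.
Step 2 — Component impedances:
  R: Z = R = 4450 Ω
  C: Z = 1/(jωC) = -j/(ω·C) = 0 - j8.344e+04 Ω
Step 3 — Series combination: Z_total = R + C = 4450 - j8.344e+04 Ω = 8.355e+04∠-86.9° Ω.

Z = 4450 - j8.344e+04 Ω = 8.355e+04∠-86.9° Ω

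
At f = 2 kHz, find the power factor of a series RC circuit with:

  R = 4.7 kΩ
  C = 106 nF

Step 1 — Angular frequency: ω = 2π·f = 2π·2000 = 1.257e+04 rad/s.
Step 2 — Component impedances:
  R: Z = R = 4700 Ω
  C: Z = 1/(jωC) = -j/(ω·C) = 0 - j750.7 Ω
Step 3 — Series combination: Z_total = R + C = 4700 - j750.7 Ω = 4760∠-9.1° Ω.
Step 4 — Power factor: PF = cos(φ) = Re(Z)/|Z| = 4700/4759.6 = 0.9875.
Step 5 — Type: Im(Z) = -750.7 ⇒ leading (phase φ = -9.1°).

PF = 0.9875 (leading, φ = -9.1°)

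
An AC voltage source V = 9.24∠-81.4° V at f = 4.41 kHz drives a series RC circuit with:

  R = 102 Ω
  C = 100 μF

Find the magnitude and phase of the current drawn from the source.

Step 1 — Angular frequency: ω = 2π·f = 2π·4410 = 2.771e+04 rad/s.
Step 2 — Component impedances:
  R: Z = R = 102 Ω
  C: Z = 1/(jωC) = -j/(ω·C) = 0 - j0.3609 Ω
Step 3 — Series combination: Z_total = R + C = 102 - j0.3609 Ω = 102∠-0.2° Ω.
Step 4 — Source phasor: V = 9.24∠-81.4° V = 1.382 - j9.136 V.
Step 5 — Ohm's law: I = V / Z_total = (1.382 - j9.136) / (102 - j0.3609) = 0.01386 - j0.08952 A.
Step 6 — Convert to polar: |I| = 0.09059 A, ∠I = -81.2°.

I = 0.09059∠-81.2° A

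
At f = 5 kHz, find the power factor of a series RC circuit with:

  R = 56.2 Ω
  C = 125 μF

Step 1 — Angular frequency: ω = 2π·f = 2π·5000 = 3.142e+04 rad/s.
Step 2 — Component impedances:
  R: Z = R = 56.2 Ω
  C: Z = 1/(jωC) = -j/(ω·C) = 0 - j0.2546 Ω
Step 3 — Series combination: Z_total = R + C = 56.2 - j0.2546 Ω = 56.2∠-0.3° Ω.
Step 4 — Power factor: PF = cos(φ) = Re(Z)/|Z| = 56.2/56.2 = 1.
Step 5 — Type: Im(Z) = -0.2546 ⇒ leading (phase φ = -0.3°).

PF = 1 (leading, φ = -0.3°)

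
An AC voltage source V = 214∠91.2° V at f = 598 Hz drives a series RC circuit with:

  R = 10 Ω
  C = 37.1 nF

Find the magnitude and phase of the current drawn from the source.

Step 1 — Angular frequency: ω = 2π·f = 2π·598 = 3757 rad/s.
Step 2 — Component impedances:
  R: Z = R = 10 Ω
  C: Z = 1/(jωC) = -j/(ω·C) = 0 - j7174 Ω
Step 3 — Series combination: Z_total = R + C = 10 - j7174 Ω = 7174∠-89.9° Ω.
Step 4 — Source phasor: V = 214∠91.2° V = -4.482 + j214 V.
Step 5 — Ohm's law: I = V / Z_total = (-4.482 + j214) / (10 - j7174) = -0.02983 - j0.0005832 A.
Step 6 — Convert to polar: |I| = 0.02983 A, ∠I = -178.9°.

I = 0.02983∠-178.9° A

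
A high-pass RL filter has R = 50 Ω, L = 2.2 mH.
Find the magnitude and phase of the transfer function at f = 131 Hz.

Step 1 — Angular frequency: ω = 2π·131 = 823.1 rad/s.
Step 2 — Transfer function: H(jω) = jωL/(R + jωL).
Step 3 — Numerator jωL = j·1.811; denominator R + jωL = 50 + j1.811.
Step 4 — H = 0.00131 + j0.03617.
Step 5 — Magnitude: |H| = 0.03619 (-28.8 dB); phase: φ = 87.9°.

|H| = 0.03619 (-28.8 dB), φ = 87.9°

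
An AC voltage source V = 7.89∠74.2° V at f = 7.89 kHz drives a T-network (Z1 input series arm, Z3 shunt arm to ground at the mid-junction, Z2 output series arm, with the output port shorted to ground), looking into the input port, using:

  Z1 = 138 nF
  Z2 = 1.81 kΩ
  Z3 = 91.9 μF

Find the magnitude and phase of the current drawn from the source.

Step 1 — Angular frequency: ω = 2π·f = 2π·7890 = 4.957e+04 rad/s.
Step 2 — Component impedances:
  Z1: Z = 1/(jωC) = -j/(ω·C) = 0 - j146.2 Ω
  Z2: Z = R = 1810 Ω
  Z3: Z = 1/(jωC) = -j/(ω·C) = 0 - j0.2195 Ω
Step 3 — With the output port shorted to ground, the output series arm Z2 runs from the junction to ground; the shunt arm Z3 also runs from the junction to ground. They appear in parallel: Z3 || Z2 = 2.662e-05 - j0.2195 Ω.
Step 4 — Series with input arm Z1: Z_in = Z1 + (Z3 || Z2) = 2.662e-05 - j146.4 Ω = 146.4∠-90.0° Ω.
Step 5 — Source phasor: V = 7.89∠74.2° V = 2.148 + j7.592 V.
Step 6 — Ohm's law: I = V / Z_total = (2.148 + j7.592) / (2.662e-05 - j146.4) = -0.05186 + j0.01467 A.
Step 7 — Convert to polar: |I| = 0.0539 A, ∠I = 164.2°.

I = 0.0539∠164.2° A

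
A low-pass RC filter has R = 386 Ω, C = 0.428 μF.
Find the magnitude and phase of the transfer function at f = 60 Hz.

Step 1 — Angular frequency: ω = 2π·60 = 377 rad/s.
Step 2 — Transfer function: H(jω) = 1/(1 + jωRC).
Step 3 — Denominator: 1 + jωRC = 1 + j·377·386·4.28e-07 = 1 + j0.06228.
Step 4 — H = 0.9961 - j0.06204.
Step 5 — Magnitude: |H| = 0.9981 (-0.0 dB); phase: φ = -3.6°.

|H| = 0.9981 (-0.0 dB), φ = -3.6°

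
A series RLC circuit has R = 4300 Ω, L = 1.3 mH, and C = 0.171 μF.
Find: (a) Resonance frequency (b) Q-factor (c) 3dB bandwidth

Step 1 — Resonance: ω₀ = 1/√(LC) = 1/√(0.0013·1.71e-07) = 6.707e+04 rad/s.
Step 2 — f₀ = ω₀/(2π) = 1.067e+04 Hz.
Step 3 — Series Q: Q = ω₀L/R = 6.707e+04·0.0013/4300 = 0.02028.
Step 4 — Bandwidth: Δω = ω₀/Q = 3.308e+06 rad/s; BW = Δω/(2π) = 5.264e+05 Hz.

(a) f₀ = 1.067e+04 Hz  (b) Q = 0.02028  (c) BW = 5.264e+05 Hz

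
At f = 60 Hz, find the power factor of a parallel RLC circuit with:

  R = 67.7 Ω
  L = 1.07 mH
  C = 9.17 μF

Step 1 — Angular frequency: ω = 2π·f = 2π·60 = 377 rad/s.
Step 2 — Component impedances:
  R: Z = R = 67.7 Ω
  L: Z = jωL = j·377·0.00107 = 0 + j0.4034 Ω
  C: Z = 1/(jωC) = -j/(ω·C) = 0 - j289.3 Ω
Step 3 — Parallel combination: 1/Z_total = 1/R + 1/L + 1/C; Z_total = 0.00241 + j0.4039 Ω = 0.4039∠89.7° Ω.
Step 4 — Power factor: PF = cos(φ) = Re(Z)/|Z| = 0.00241/0.4039 = 0.005967.
Step 5 — Type: Im(Z) = 0.4039 ⇒ lagging (phase φ = 89.7°).

PF = 0.005967 (lagging, φ = 89.7°)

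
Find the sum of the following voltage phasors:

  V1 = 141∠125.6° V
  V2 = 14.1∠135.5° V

Step 1 — Convert each phasor to rectangular form:
  V1 = 141·(cos(125.6°) + j·sin(125.6°)) = -82.08 + j114.6 V
  V2 = 14.1·(cos(135.5°) + j·sin(135.5°)) = -10.06 + j9.883 V
Step 2 — Sum components: V_total = -92.14 + j124.5 V.
Step 3 — Convert to polar: |V_total| = 154.9 V, ∠V_total = 126.5°.

V_total = 154.9∠126.5° V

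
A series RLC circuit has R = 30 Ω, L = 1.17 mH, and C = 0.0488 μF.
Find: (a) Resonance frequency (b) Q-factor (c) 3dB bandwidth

Step 1 — Resonance condition Im(Z)=0 gives ω₀ = 1/√(LC).
Step 2 — ω₀ = 1/√(0.00117·4.88e-08) = 1.323e+05 rad/s.
Step 3 — f₀ = ω₀/(2π) = 2.106e+04 Hz.
Step 4 — Series Q: Q = ω₀L/R = 1.323e+05·0.00117/30 = 5.161.
Step 5 — 3dB bandwidth: Δω = ω₀/Q = 2.564e+04 rad/s; BW = Δω/(2π) = 4081 Hz.

(a) f₀ = 2.106e+04 Hz  (b) Q = 5.161  (c) BW = 4081 Hz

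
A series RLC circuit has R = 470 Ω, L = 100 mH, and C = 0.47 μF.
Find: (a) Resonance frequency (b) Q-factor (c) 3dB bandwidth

Step 1 — Resonance: ω₀ = 1/√(LC) = 1/√(0.1·4.7e-07) = 4613 rad/s.
Step 2 — f₀ = ω₀/(2π) = 734.1 Hz.
Step 3 — Series Q: Q = ω₀L/R = 4613·0.1/470 = 0.9814.
Step 4 — Bandwidth: Δω = ω₀/Q = 4700 rad/s; BW = Δω/(2π) = 748 Hz.

(a) f₀ = 734.1 Hz  (b) Q = 0.9814  (c) BW = 748 Hz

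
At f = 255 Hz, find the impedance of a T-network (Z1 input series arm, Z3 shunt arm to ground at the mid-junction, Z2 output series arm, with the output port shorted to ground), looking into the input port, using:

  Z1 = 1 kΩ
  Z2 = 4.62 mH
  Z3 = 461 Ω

Step 1 — Angular frequency: ω = 2π·f = 2π·255 = 1602 rad/s.
Step 2 — Component impedances:
  Z1: Z = R = 1000 Ω
  Z2: Z = jωL = j·1602·0.00462 = 0 + j7.402 Ω
  Z3: Z = R = 461 Ω
Step 3 — With the output port shorted to ground, the output series arm Z2 runs from the junction to ground; the shunt arm Z3 also runs from the junction to ground. They appear in parallel: Z3 || Z2 = 0.1188 + j7.4 Ω.
Step 4 — Series with input arm Z1: Z_in = Z1 + (Z3 || Z2) = 1000 + j7.4 Ω = 1000∠0.4° Ω.

Z = 1000 + j7.4 Ω = 1000∠0.4° Ω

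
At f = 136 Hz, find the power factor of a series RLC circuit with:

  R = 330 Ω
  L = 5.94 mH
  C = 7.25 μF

Step 1 — Angular frequency: ω = 2π·f = 2π·136 = 854.5 rad/s.
Step 2 — Component impedances:
  R: Z = R = 330 Ω
  L: Z = jωL = j·854.5·0.00594 = 0 + j5.076 Ω
  C: Z = 1/(jωC) = -j/(ω·C) = 0 - j161.4 Ω
Step 3 — Series combination: Z_total = R + L + C = 330 - j156.3 Ω = 365.2∠-25.3° Ω.
Step 4 — Power factor: PF = cos(φ) = Re(Z)/|Z| = 330/365.16 = 0.9037.
Step 5 — Type: Im(Z) = -156.3 ⇒ leading (phase φ = -25.3°).

PF = 0.9037 (leading, φ = -25.3°)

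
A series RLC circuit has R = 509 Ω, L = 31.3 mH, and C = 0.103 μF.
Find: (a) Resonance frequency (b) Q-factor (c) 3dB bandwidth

Step 1 — Resonance: ω₀ = 1/√(LC) = 1/√(0.0313·1.03e-07) = 1.761e+04 rad/s.
Step 2 — f₀ = ω₀/(2π) = 2803 Hz.
Step 3 — Series Q: Q = ω₀L/R = 1.761e+04·0.0313/509 = 1.083.
Step 4 — Bandwidth: Δω = ω₀/Q = 1.626e+04 rad/s; BW = Δω/(2π) = 2588 Hz.

(a) f₀ = 2803 Hz  (b) Q = 1.083  (c) BW = 2588 Hz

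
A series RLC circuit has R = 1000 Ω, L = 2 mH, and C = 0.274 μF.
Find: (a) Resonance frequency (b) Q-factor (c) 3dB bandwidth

Step 1 — Resonance: ω₀ = 1/√(LC) = 1/√(0.002·2.74e-07) = 4.272e+04 rad/s.
Step 2 — f₀ = ω₀/(2π) = 6799 Hz.
Step 3 — Series Q: Q = ω₀L/R = 4.272e+04·0.002/1000 = 0.08544.
Step 4 — Bandwidth: Δω = ω₀/Q = 5e+05 rad/s; BW = Δω/(2π) = 7.958e+04 Hz.

(a) f₀ = 6799 Hz  (b) Q = 0.08544  (c) BW = 7.958e+04 Hz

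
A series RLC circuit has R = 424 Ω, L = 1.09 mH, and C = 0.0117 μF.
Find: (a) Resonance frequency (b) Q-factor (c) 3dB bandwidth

Step 1 — Resonance condition Im(Z)=0 gives ω₀ = 1/√(LC).
Step 2 — ω₀ = 1/√(0.00109·1.17e-08) = 2.8e+05 rad/s.
Step 3 — f₀ = ω₀/(2π) = 4.457e+04 Hz.
Step 4 — Series Q: Q = ω₀L/R = 2.8e+05·0.00109/424 = 0.7199.
Step 5 — 3dB bandwidth: Δω = ω₀/Q = 3.89e+05 rad/s; BW = Δω/(2π) = 6.191e+04 Hz.

(a) f₀ = 4.457e+04 Hz  (b) Q = 0.7199  (c) BW = 6.191e+04 Hz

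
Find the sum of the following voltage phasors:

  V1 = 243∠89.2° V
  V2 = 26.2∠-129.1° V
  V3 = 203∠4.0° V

Step 1 — Convert each phasor to rectangular form:
  V1 = 243·(cos(89.2°) + j·sin(89.2°)) = 3.393 + j243 V
  V2 = 26.2·(cos(-129.1°) + j·sin(-129.1°)) = -16.52 - j20.33 V
  V3 = 203·(cos(4.0°) + j·sin(4.0°)) = 202.5 + j14.16 V
Step 2 — Sum components: V_total = 189.4 + j236.8 V.
Step 3 — Convert to polar: |V_total| = 303.2 V, ∠V_total = 51.4°.

V_total = 303.2∠51.4° V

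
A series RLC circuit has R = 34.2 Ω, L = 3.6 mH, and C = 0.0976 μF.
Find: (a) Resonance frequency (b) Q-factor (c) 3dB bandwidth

Step 1 — Resonance: ω₀ = 1/√(LC) = 1/√(0.0036·9.76e-08) = 5.335e+04 rad/s.
Step 2 — f₀ = ω₀/(2π) = 8491 Hz.
Step 3 — Series Q: Q = ω₀L/R = 5.335e+04·0.0036/34.2 = 5.616.
Step 4 — Bandwidth: Δω = ω₀/Q = 9500 rad/s; BW = Δω/(2π) = 1512 Hz.

(a) f₀ = 8491 Hz  (b) Q = 5.616  (c) BW = 1512 Hz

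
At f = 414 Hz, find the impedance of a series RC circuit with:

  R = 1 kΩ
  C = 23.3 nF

Step 1 — Angular frequency: ω = 2π·f = 2π·414 = 2601 rad/s.
Step 2 — Component impedances:
  R: Z = R = 1000 Ω
  C: Z = 1/(jωC) = -j/(ω·C) = 0 - j1.65e+04 Ω
Step 3 — Series combination: Z_total = R + C = 1000 - j1.65e+04 Ω = 1.653e+04∠-86.5° Ω.

Z = 1000 - j1.65e+04 Ω = 1.653e+04∠-86.5° Ω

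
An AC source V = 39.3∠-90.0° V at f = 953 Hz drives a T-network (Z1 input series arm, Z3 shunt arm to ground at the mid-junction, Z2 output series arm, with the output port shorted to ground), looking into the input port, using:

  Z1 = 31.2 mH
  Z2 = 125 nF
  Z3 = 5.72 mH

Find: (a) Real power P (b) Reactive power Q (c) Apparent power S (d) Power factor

Step 1 — Angular frequency: ω = 2π·f = 2π·953 = 5988 rad/s.
Step 2 — Component impedances:
  Z1: Z = jωL = j·5988·0.0312 = 0 + j186.8 Ω
  Z2: Z = 1/(jωC) = -j/(ω·C) = 0 - j1336 Ω
  Z3: Z = jωL = j·5988·0.00572 = 0 + j34.25 Ω
Step 3 — With the output port shorted to ground, the output series arm Z2 runs from the junction to ground; the shunt arm Z3 also runs from the junction to ground. They appear in parallel: Z3 || Z2 = 0 + j35.15 Ω.
Step 4 — Series with input arm Z1: Z_in = Z1 + (Z3 || Z2) = 0 + j222 Ω = 222∠90.0° Ω.
Step 5 — Source phasor: V = 39.3∠-90.0° V = 0 - j39.3 V.
Step 6 — Current: I = V / Z = -0.177 A = 0.177∠-180.0° A.
Step 7 — Complex power: S = V·I* = 0 + j6.958 VA.
Step 8 — Real power: P = Re(S) = 0 W.
Step 9 — Reactive power: Q = Im(S) = 6.958 VAR.
Step 10 — Apparent power: |S| = 6.958 VA.
Step 11 — Power factor: PF = P/|S| = 0 (lagging).

(a) P = 0 W  (b) Q = 6.958 VAR  (c) S = 6.958 VA  (d) PF = 0 (lagging)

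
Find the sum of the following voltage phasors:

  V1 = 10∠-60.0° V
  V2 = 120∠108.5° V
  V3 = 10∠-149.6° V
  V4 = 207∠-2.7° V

Step 1 — Convert each phasor to rectangular form:
  V1 = 10·(cos(-60.0°) + j·sin(-60.0°)) = 5 - j8.66 V
  V2 = 120·(cos(108.5°) + j·sin(108.5°)) = -38.08 + j113.8 V
  V3 = 10·(cos(-149.6°) + j·sin(-149.6°)) = -8.625 - j5.06 V
  V4 = 207·(cos(-2.7°) + j·sin(-2.7°)) = 206.8 - j9.751 V
Step 2 — Sum components: V_total = 165.1 + j90.33 V.
Step 3 — Convert to polar: |V_total| = 188.2 V, ∠V_total = 28.7°.

V_total = 188.2∠28.7° V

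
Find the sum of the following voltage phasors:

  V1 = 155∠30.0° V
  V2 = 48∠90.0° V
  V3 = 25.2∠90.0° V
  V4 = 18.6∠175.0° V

Step 1 — Convert each phasor to rectangular form:
  V1 = 155·(cos(30.0°) + j·sin(30.0°)) = 134.2 + j77.5 V
  V2 = 48·(cos(90.0°) + j·sin(90.0°)) = 0 + j48 V
  V3 = 25.2·(cos(90.0°) + j·sin(90.0°)) = 0 + j25.2 V
  V4 = 18.6·(cos(175.0°) + j·sin(175.0°)) = -18.53 + j1.621 V
Step 2 — Sum components: V_total = 115.7 + j152.3 V.
Step 3 — Convert to polar: |V_total| = 191.3 V, ∠V_total = 52.8°.

V_total = 191.3∠52.8° V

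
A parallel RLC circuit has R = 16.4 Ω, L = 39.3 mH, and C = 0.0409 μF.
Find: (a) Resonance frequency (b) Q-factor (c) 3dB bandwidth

Step 1 — Resonance: ω₀ = 1/√(LC) = 1/√(0.0393·4.09e-08) = 2.494e+04 rad/s.
Step 2 — f₀ = ω₀/(2π) = 3970 Hz.
Step 3 — Parallel Q: Q = R/(ω₀L) = 16.4/(2.494e+04·0.0393) = 0.01673.
Step 4 — Bandwidth: Δω = ω₀/Q = 1.491e+06 rad/s; BW = Δω/(2π) = 2.373e+05 Hz.

(a) f₀ = 3970 Hz  (b) Q = 0.01673  (c) BW = 2.373e+05 Hz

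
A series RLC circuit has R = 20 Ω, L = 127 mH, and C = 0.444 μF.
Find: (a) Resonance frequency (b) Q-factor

Step 1 — Resonance condition Im(Z)=0 gives ω₀ = 1/√(LC).
Step 2 — ω₀ = 1/√(0.127·4.44e-07) = 4211 rad/s.
Step 3 — f₀ = ω₀/(2π) = 670.2 Hz.
Step 4 — Series Q: Q = ω₀L/R = 4211·0.127/20 = 26.74.

(a) f₀ = 670.2 Hz  (b) Q = 26.74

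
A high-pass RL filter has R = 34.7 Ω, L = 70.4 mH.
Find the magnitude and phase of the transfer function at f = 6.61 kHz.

Step 1 — Angular frequency: ω = 2π·6610 = 4.153e+04 rad/s.
Step 2 — Transfer function: H(jω) = jωL/(R + jωL).
Step 3 — Numerator jωL = j·2924; denominator R + jωL = 34.7 + j2924.
Step 4 — H = 0.9999 + j0.01187.
Step 5 — Magnitude: |H| = 0.9999 (-0.0 dB); phase: φ = 0.7°.

|H| = 0.9999 (-0.0 dB), φ = 0.7°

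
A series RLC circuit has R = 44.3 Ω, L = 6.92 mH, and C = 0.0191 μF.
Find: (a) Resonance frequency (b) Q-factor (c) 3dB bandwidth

Step 1 — Resonance: ω₀ = 1/√(LC) = 1/√(0.00692·1.91e-08) = 8.698e+04 rad/s.
Step 2 — f₀ = ω₀/(2π) = 1.384e+04 Hz.
Step 3 — Series Q: Q = ω₀L/R = 8.698e+04·0.00692/44.3 = 13.59.
Step 4 — Bandwidth: Δω = ω₀/Q = 6402 rad/s; BW = Δω/(2π) = 1019 Hz.

(a) f₀ = 1.384e+04 Hz  (b) Q = 13.59  (c) BW = 1019 Hz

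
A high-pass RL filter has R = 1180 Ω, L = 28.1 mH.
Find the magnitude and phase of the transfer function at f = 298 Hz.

Step 1 — Angular frequency: ω = 2π·298 = 1872 rad/s.
Step 2 — Transfer function: H(jω) = jωL/(R + jωL).
Step 3 — Numerator jωL = j·52.61; denominator R + jωL = 1180 + j52.61.
Step 4 — H = 0.001984 + j0.0445.
Step 5 — Magnitude: |H| = 0.04454 (-27.0 dB); phase: φ = 87.4°.

|H| = 0.04454 (-27.0 dB), φ = 87.4°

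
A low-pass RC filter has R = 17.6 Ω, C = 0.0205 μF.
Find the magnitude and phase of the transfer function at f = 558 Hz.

Step 1 — Angular frequency: ω = 2π·558 = 3506 rad/s.
Step 2 — Transfer function: H(jω) = 1/(1 + jωRC).
Step 3 — Denominator: 1 + jωRC = 1 + j·3506·17.6·2.05e-08 = 1 + j0.001265.
Step 4 — H = 1 - j0.001265.
Step 5 — Magnitude: |H| = 1 (-0.0 dB); phase: φ = -0.1°.

|H| = 1 (-0.0 dB), φ = -0.1°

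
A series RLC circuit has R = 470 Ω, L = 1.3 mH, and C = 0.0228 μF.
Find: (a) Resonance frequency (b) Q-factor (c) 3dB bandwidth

Step 1 — Resonance: ω₀ = 1/√(LC) = 1/√(0.0013·2.28e-08) = 1.837e+05 rad/s.
Step 2 — f₀ = ω₀/(2π) = 2.923e+04 Hz.
Step 3 — Series Q: Q = ω₀L/R = 1.837e+05·0.0013/470 = 0.508.
Step 4 — Bandwidth: Δω = ω₀/Q = 3.615e+05 rad/s; BW = Δω/(2π) = 5.754e+04 Hz.

(a) f₀ = 2.923e+04 Hz  (b) Q = 0.508  (c) BW = 5.754e+04 Hz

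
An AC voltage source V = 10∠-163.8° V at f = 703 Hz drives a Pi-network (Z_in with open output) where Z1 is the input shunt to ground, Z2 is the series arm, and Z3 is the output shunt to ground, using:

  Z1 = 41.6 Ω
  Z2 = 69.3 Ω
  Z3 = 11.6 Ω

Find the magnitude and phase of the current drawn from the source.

Step 1 — Angular frequency: ω = 2π·f = 2π·703 = 4417 rad/s.
Step 2 — Component impedances:
  Z1: Z = R = 41.6 Ω
  Z2: Z = R = 69.3 Ω
  Z3: Z = R = 11.6 Ω
Step 3 — With open output, the series arm Z2 and the output shunt Z3 appear in series to ground: Z2 + Z3 = 80.9 Ω.
Step 4 — Parallel with input shunt Z1: Z_in = Z1 || (Z2 + Z3) = 27.47 Ω = 27.47∠0.0° Ω.
Step 5 — Source phasor: V = 10∠-163.8° V = -9.603 - j2.79 V.
Step 6 — Ohm's law: I = V / Z_total = (-9.603 - j2.79) / (27.47) = -0.3495 - j0.1016 A.
Step 7 — Convert to polar: |I| = 0.364 A, ∠I = -163.8°.

I = 0.364∠-163.8° A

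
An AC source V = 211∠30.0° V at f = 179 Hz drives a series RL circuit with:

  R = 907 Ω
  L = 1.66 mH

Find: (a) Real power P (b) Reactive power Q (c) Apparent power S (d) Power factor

Step 1 — Angular frequency: ω = 2π·f = 2π·179 = 1125 rad/s.
Step 2 — Component impedances:
  R: Z = R = 907 Ω
  L: Z = jωL = j·1125·0.00166 = 0 + j1.867 Ω
Step 3 — Series combination: Z_total = R + L = 907 + j1.867 Ω = 907∠0.1° Ω.
Step 4 — Source phasor: V = 211∠30.0° V = 182.7 + j105.5 V.
Step 5 — Current: I = V / Z = 0.2017 + j0.1159 A = 0.2326∠29.9° A.
Step 6 — Complex power: S = V·I* = 49.09 + j0.101 VA.
Step 7 — Real power: P = Re(S) = 49.09 W.
Step 8 — Reactive power: Q = Im(S) = 0.101 VAR.
Step 9 — Apparent power: |S| = 49.09 VA.
Step 10 — Power factor: PF = P/|S| = 1 (lagging).

(a) P = 49.09 W  (b) Q = 0.101 VAR  (c) S = 49.09 VA  (d) PF = 1 (lagging)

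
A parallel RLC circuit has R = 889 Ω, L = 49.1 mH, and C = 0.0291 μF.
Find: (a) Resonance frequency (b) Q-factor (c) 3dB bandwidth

Step 1 — Resonance: ω₀ = 1/√(LC) = 1/√(0.0491·2.91e-08) = 2.646e+04 rad/s.
Step 2 — f₀ = ω₀/(2π) = 4210 Hz.
Step 3 — Parallel Q: Q = R/(ω₀L) = 889/(2.646e+04·0.0491) = 0.6844.
Step 4 — Bandwidth: Δω = ω₀/Q = 3.865e+04 rad/s; BW = Δω/(2π) = 6152 Hz.

(a) f₀ = 4210 Hz  (b) Q = 0.6844  (c) BW = 6152 Hz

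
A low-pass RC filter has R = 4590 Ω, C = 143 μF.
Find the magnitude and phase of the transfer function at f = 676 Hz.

Step 1 — Angular frequency: ω = 2π·676 = 4247 rad/s.
Step 2 — Transfer function: H(jω) = 1/(1 + jωRC).
Step 3 — Denominator: 1 + jωRC = 1 + j·4247·4590·0.000143 = 1 + j2788.
Step 4 — H = 1.287e-07 - j0.0003587.
Step 5 — Magnitude: |H| = 0.0003587 (-68.9 dB); phase: φ = -90.0°.

|H| = 0.0003587 (-68.9 dB), φ = -90.0°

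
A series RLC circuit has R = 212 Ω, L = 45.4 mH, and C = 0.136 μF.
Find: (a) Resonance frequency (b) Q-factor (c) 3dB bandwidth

Step 1 — Resonance: ω₀ = 1/√(LC) = 1/√(0.0454·1.36e-07) = 1.273e+04 rad/s.
Step 2 — f₀ = ω₀/(2π) = 2025 Hz.
Step 3 — Series Q: Q = ω₀L/R = 1.273e+04·0.0454/212 = 2.725.
Step 4 — Bandwidth: Δω = ω₀/Q = 4670 rad/s; BW = Δω/(2π) = 743.2 Hz.

(a) f₀ = 2025 Hz  (b) Q = 2.725  (c) BW = 743.2 Hz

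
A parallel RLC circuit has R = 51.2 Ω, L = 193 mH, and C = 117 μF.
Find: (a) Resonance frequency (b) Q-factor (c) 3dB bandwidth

Step 1 — Resonance: ω₀ = 1/√(LC) = 1/√(0.193·0.000117) = 210.4 rad/s.
Step 2 — f₀ = ω₀/(2π) = 33.49 Hz.
Step 3 — Parallel Q: Q = R/(ω₀L) = 51.2/(210.4·0.193) = 1.261.
Step 4 — Bandwidth: Δω = ω₀/Q = 166.9 rad/s; BW = Δω/(2π) = 26.57 Hz.

(a) f₀ = 33.49 Hz  (b) Q = 1.261  (c) BW = 26.57 Hz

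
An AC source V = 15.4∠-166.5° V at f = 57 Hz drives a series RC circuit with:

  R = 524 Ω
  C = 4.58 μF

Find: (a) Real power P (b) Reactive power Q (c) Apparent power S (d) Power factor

Step 1 — Angular frequency: ω = 2π·f = 2π·57 = 358.1 rad/s.
Step 2 — Component impedances:
  R: Z = R = 524 Ω
  C: Z = 1/(jωC) = -j/(ω·C) = 0 - j609.6 Ω
Step 3 — Series combination: Z_total = R + C = 524 - j609.6 Ω = 803.9∠-49.3° Ω.
Step 4 — Source phasor: V = 15.4∠-166.5° V = -14.97 - j3.595 V.
Step 5 — Current: I = V / Z = -0.00875 - j0.01704 A = 0.01916∠-117.2° A.
Step 6 — Complex power: S = V·I* = 0.1923 - j0.2237 VA.
Step 7 — Real power: P = Re(S) = 0.1923 W.
Step 8 — Reactive power: Q = Im(S) = -0.2237 VAR.
Step 9 — Apparent power: |S| = 0.295 VA.
Step 10 — Power factor: PF = P/|S| = 0.6518 (leading).

(a) P = 0.1923 W  (b) Q = -0.2237 VAR  (c) S = 0.295 VA  (d) PF = 0.6518 (leading)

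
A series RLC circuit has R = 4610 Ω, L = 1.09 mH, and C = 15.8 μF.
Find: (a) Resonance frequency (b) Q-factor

Step 1 — Resonance condition Im(Z)=0 gives ω₀ = 1/√(LC).
Step 2 — ω₀ = 1/√(0.00109·1.58e-05) = 7620 rad/s.
Step 3 — f₀ = ω₀/(2π) = 1213 Hz.
Step 4 — Series Q: Q = ω₀L/R = 7620·0.00109/4610 = 0.001802.

(a) f₀ = 1213 Hz  (b) Q = 0.001802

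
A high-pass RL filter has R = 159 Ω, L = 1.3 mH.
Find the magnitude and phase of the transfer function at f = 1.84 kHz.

Step 1 — Angular frequency: ω = 2π·1840 = 1.156e+04 rad/s.
Step 2 — Transfer function: H(jω) = jωL/(R + jωL).
Step 3 — Numerator jωL = j·15.03; denominator R + jωL = 159 + j15.03.
Step 4 — H = 0.008856 + j0.09369.
Step 5 — Magnitude: |H| = 0.0941 (-20.5 dB); phase: φ = 84.6°.

|H| = 0.0941 (-20.5 dB), φ = 84.6°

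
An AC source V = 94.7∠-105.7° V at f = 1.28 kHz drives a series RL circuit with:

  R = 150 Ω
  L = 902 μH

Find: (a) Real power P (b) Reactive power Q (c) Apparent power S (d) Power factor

Step 1 — Angular frequency: ω = 2π·f = 2π·1280 = 8042 rad/s.
Step 2 — Component impedances:
  R: Z = R = 150 Ω
  L: Z = jωL = j·8042·0.000902 = 0 + j7.254 Ω
Step 3 — Series combination: Z_total = R + L = 150 + j7.254 Ω = 150.2∠2.8° Ω.
Step 4 — Source phasor: V = 94.7∠-105.7° V = -25.63 - j91.17 V.
Step 5 — Current: I = V / Z = -0.1998 - j0.5981 A = 0.6306∠-108.5° A.
Step 6 — Complex power: S = V·I* = 59.65 + j2.885 VA.
Step 7 — Real power: P = Re(S) = 59.65 W.
Step 8 — Reactive power: Q = Im(S) = 2.885 VAR.
Step 9 — Apparent power: |S| = 59.72 VA.
Step 10 — Power factor: PF = P/|S| = 0.9988 (lagging).

(a) P = 59.65 W  (b) Q = 2.885 VAR  (c) S = 59.72 VA  (d) PF = 0.9988 (lagging)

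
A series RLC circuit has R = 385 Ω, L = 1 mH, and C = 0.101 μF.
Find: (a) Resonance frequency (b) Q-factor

Step 1 — Resonance condition Im(Z)=0 gives ω₀ = 1/√(LC).
Step 2 — ω₀ = 1/√(0.001·1.01e-07) = 9.95e+04 rad/s.
Step 3 — f₀ = ω₀/(2π) = 1.584e+04 Hz.
Step 4 — Series Q: Q = ω₀L/R = 9.95e+04·0.001/385 = 0.2585.

(a) f₀ = 1.584e+04 Hz  (b) Q = 0.2585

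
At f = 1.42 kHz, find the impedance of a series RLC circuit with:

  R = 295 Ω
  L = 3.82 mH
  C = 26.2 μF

Step 1 — Angular frequency: ω = 2π·f = 2π·1420 = 8922 rad/s.
Step 2 — Component impedances:
  R: Z = R = 295 Ω
  L: Z = jωL = j·8922·0.00382 = 0 + j34.08 Ω
  C: Z = 1/(jωC) = -j/(ω·C) = 0 - j4.278 Ω
Step 3 — Series combination: Z_total = R + L + C = 295 + j29.8 Ω = 296.5∠5.8° Ω.

Z = 295 + j29.8 Ω = 296.5∠5.8° Ω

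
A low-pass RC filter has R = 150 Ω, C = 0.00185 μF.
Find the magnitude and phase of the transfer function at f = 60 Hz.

Step 1 — Angular frequency: ω = 2π·60 = 377 rad/s.
Step 2 — Transfer function: H(jω) = 1/(1 + jωRC).
Step 3 — Denominator: 1 + jωRC = 1 + j·377·150·1.85e-09 = 1 + j0.0001046.
Step 4 — H = 1 - j0.0001046.
Step 5 — Magnitude: |H| = 1 (-0.0 dB); phase: φ = -0.0°.

|H| = 1 (-0.0 dB), φ = -0.0°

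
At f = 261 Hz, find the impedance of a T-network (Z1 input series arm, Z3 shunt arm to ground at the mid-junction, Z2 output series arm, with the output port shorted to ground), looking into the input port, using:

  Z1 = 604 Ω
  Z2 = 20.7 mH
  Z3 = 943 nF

Step 1 — Angular frequency: ω = 2π·f = 2π·261 = 1640 rad/s.
Step 2 — Component impedances:
  Z1: Z = R = 604 Ω
  Z2: Z = jωL = j·1640·0.0207 = 0 + j33.95 Ω
  Z3: Z = 1/(jωC) = -j/(ω·C) = 0 - j646.6 Ω
Step 3 — With the output port shorted to ground, the output series arm Z2 runs from the junction to ground; the shunt arm Z3 also runs from the junction to ground. They appear in parallel: Z3 || Z2 = 0 + j35.83 Ω.
Step 4 — Series with input arm Z1: Z_in = Z1 + (Z3 || Z2) = 604 + j35.83 Ω = 605.1∠3.4° Ω.

Z = 604 + j35.83 Ω = 605.1∠3.4° Ω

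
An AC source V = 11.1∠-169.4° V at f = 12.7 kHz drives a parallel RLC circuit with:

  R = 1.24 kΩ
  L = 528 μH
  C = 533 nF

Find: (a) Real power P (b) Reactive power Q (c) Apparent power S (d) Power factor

Step 1 — Angular frequency: ω = 2π·f = 2π·1.27e+04 = 7.98e+04 rad/s.
Step 2 — Component impedances:
  R: Z = R = 1240 Ω
  L: Z = jωL = j·7.98e+04·0.000528 = 0 + j42.13 Ω
  C: Z = 1/(jωC) = -j/(ω·C) = 0 - j23.51 Ω
Step 3 — Parallel combination: 1/Z_total = 1/R + 1/L + 1/C; Z_total = 2.278 - j53.1 Ω = 53.15∠-87.5° Ω.
Step 4 — Source phasor: V = 11.1∠-169.4° V = -10.91 - j2.042 V.
Step 5 — Current: I = V / Z = 0.02958 - j0.2067 A = 0.2088∠-81.9° A.
Step 6 — Complex power: S = V·I* = 0.09936 - j2.316 VA.
Step 7 — Real power: P = Re(S) = 0.09936 W.
Step 8 — Reactive power: Q = Im(S) = -2.316 VAR.
Step 9 — Apparent power: |S| = 2.318 VA.
Step 10 — Power factor: PF = P/|S| = 0.04286 (leading).

(a) P = 0.09936 W  (b) Q = -2.316 VAR  (c) S = 2.318 VA  (d) PF = 0.04286 (leading)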